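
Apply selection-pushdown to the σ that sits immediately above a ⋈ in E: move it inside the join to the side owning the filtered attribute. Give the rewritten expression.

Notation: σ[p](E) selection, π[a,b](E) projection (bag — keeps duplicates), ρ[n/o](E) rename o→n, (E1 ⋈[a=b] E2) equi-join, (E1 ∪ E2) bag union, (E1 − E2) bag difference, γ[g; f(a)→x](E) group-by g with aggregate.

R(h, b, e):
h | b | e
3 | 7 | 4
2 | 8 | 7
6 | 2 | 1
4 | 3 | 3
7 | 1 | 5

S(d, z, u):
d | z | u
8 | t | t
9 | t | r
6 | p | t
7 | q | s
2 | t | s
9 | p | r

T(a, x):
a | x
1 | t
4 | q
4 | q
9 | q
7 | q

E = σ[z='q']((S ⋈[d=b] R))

σ filters on z, owned by the left side.
E' = (σ[z='q'](S) ⋈[d=b] R)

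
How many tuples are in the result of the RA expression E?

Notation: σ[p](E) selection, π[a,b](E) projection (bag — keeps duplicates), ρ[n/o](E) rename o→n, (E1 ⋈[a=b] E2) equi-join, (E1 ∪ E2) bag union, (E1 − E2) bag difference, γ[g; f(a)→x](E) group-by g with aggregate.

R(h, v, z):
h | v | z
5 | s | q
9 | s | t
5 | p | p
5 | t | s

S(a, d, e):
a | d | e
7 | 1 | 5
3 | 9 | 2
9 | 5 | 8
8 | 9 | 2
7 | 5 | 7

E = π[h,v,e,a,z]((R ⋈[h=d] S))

Stepwise |·|:
  R → 4
  S → 5
  (R ⋈[h=d] S) → 8
  π[h,v,e,a,z]((R ⋈[h=d] S)) → 8

|E| = 8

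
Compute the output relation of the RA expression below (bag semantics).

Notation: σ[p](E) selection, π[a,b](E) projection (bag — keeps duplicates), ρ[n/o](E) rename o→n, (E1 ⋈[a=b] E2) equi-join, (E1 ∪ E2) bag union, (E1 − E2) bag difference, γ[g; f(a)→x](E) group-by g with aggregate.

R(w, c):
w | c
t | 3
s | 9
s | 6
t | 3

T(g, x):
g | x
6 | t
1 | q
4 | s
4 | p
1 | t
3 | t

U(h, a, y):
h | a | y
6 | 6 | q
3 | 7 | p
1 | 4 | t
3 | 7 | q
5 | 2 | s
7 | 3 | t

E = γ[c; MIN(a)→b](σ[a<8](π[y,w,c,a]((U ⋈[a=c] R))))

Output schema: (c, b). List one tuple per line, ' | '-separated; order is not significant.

Row counts bottom-up:
  U → 6
  R → 4
  (U ⋈[a=c] R) → 3
  π[y,w,c,a]((U ⋈[a=c] R)) → 3
  σ[a<8](π[y,w,c,a]((U ⋈[a=c] R))) → 3
  γ[c; MIN(a)→b](σ[a<8](π[y,w,c,a]((U ⋈[a=c] R)))) → 2

== RESULT ==
c | b
3 | 3
6 | 6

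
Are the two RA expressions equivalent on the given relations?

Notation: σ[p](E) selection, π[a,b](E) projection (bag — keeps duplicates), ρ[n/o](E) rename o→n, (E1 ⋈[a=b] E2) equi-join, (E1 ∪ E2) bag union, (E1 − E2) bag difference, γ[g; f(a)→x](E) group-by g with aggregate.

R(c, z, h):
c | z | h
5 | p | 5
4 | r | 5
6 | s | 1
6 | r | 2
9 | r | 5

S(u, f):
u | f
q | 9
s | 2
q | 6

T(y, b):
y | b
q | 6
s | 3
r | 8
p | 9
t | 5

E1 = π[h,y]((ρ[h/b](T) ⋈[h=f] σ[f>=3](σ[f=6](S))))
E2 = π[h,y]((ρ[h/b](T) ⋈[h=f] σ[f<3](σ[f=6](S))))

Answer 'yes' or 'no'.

E1 stepwise |·|:
  T → 5
  ρ[h/b](T) → 5
  S → 3
  σ[f=6](S) → 1
  σ[f>=3](σ[f=6](S)) → 1
  (ρ[h/b](T) ⋈[h=f] σ[f>=3](σ[f=6](S))) → 1
  π[h,y]((ρ[h/b](T) ⋈[h=f] σ[f>=3](σ[f=6](S)))) → 1
E2 stepwise |·|:
  T → 5
  ρ[h/b](T) → 5
  S → 3
  σ[f=6](S) → 1
  σ[f<3](σ[f=6](S)) → 0
  (ρ[h/b](T) ⋈[h=f] σ[f<3](σ[f=6](S))) → 0
  π[h,y]((ρ[h/b](T) ⋈[h=f] σ[f<3](σ[f=6](S)))) → 0

E1 result:
h | y
6 | q
E2 result:
h | y
(0 rows)
Witness: (6, 'q') appears 1× in E1 but 0× in E2.

no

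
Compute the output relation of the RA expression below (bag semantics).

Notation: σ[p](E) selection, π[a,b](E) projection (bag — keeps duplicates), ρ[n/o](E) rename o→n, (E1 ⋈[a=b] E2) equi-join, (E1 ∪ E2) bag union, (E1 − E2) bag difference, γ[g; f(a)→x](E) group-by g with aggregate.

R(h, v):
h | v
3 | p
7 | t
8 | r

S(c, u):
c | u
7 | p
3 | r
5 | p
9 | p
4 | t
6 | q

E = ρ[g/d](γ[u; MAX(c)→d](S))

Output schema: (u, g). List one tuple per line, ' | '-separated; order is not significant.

Per-node cardinality:
  S → 6
  γ[u; MAX(c)→d](S) → 4
  ρ[g/d](γ[u; MAX(c)→d](S)) → 4

== RESULT ==
u | g
p | 9
q | 6
r | 3
t | 4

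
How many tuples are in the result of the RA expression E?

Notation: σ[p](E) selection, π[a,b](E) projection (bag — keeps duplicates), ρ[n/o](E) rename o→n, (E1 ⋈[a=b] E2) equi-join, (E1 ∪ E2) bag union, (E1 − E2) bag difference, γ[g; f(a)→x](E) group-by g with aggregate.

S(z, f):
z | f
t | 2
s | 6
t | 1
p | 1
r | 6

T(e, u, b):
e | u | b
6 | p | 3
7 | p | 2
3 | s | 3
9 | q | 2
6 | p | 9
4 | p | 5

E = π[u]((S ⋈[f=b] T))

Stepwise |·|:
  S → 5
  T → 6
  (S ⋈[f=b] T) → 2
  π[u]((S ⋈[f=b] T)) → 2

|E| = 2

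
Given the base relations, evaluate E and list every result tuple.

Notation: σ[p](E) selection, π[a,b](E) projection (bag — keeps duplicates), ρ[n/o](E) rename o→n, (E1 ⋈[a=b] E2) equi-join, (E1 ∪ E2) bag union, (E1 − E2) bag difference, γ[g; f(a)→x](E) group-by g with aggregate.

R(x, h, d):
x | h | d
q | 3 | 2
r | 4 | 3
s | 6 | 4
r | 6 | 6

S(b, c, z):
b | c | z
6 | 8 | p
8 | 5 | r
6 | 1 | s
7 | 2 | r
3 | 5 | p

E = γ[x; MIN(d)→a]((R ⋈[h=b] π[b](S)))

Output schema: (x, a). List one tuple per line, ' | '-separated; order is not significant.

Stepwise |·|:
  R → 4
  S → 5
  π[b](S) → 5
  (R ⋈[h=b] π[b](S)) → 5
  γ[x; MIN(d)→a]((R ⋈[h=b] π[b](S))) → 3

== RESULT ==
x | a
q | 2
r | 6
s | 4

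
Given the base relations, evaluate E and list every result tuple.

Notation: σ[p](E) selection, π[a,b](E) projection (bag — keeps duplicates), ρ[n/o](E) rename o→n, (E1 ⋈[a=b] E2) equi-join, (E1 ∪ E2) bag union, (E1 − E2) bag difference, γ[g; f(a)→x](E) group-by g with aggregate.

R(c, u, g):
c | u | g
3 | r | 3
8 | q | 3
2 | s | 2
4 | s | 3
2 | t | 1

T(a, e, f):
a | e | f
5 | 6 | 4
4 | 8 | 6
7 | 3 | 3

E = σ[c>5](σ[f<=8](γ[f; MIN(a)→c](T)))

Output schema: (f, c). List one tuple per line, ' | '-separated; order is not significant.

Row counts bottom-up:
  T → 3
  γ[f; MIN(a)→c](T) → 3
  σ[f<=8](γ[f; MIN(a)→c](T)) → 3
  σ[c>5](σ[f<=8](γ[f; MIN(a)→c](T))) → 1

== RESULT ==
f | c
3 | 7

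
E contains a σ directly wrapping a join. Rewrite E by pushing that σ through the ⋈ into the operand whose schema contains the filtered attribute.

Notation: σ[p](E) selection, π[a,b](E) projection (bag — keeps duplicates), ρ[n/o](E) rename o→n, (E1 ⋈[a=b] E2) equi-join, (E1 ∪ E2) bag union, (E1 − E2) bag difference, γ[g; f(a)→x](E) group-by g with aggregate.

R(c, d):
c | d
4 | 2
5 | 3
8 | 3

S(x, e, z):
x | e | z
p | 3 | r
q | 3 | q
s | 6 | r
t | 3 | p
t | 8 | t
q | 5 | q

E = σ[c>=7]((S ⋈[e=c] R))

σ filters on c, owned by the right side.
E' = (S ⋈[e=c] σ[c>=7](R))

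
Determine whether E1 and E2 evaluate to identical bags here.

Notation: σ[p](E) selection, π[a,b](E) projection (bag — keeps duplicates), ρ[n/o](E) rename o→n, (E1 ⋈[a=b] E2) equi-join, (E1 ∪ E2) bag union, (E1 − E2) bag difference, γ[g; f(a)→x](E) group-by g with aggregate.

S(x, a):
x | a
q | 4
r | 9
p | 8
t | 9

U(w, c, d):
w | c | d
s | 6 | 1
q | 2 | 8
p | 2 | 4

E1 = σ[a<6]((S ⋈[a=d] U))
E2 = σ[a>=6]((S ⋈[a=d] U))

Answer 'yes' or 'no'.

E1 stepwise |·|:
  S → 4
  U → 3
  (S ⋈[a=d] U) → 2
  σ[a<6]((S ⋈[a=d] U)) → 1
E2 stepwise |·|:
  S → 4
  U → 3
  (S ⋈[a=d] U) → 2
  σ[a>=6]((S ⋈[a=d] U)) → 1

E1 result:
x | a | w | c | d
q | 4 | p | 2 | 4
E2 result:
x | a | w | c | d
p | 8 | q | 2 | 8
Witness: ('p', 8, 'q', 2, 8) appears 0× in E1 but 1× in E2.

no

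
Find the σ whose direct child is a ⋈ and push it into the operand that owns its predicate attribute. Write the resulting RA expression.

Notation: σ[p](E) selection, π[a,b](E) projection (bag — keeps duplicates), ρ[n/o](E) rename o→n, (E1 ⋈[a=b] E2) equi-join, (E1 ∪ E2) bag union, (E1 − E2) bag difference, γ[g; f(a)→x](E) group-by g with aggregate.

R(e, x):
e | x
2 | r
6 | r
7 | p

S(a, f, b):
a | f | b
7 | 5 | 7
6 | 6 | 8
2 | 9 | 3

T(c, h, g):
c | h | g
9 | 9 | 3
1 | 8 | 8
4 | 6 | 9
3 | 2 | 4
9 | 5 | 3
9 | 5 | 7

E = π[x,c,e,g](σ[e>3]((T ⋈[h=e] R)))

σ filters on e, owned by the right side.
E' = π[x,c,e,g]((T ⋈[h=e] σ[e>3](R)))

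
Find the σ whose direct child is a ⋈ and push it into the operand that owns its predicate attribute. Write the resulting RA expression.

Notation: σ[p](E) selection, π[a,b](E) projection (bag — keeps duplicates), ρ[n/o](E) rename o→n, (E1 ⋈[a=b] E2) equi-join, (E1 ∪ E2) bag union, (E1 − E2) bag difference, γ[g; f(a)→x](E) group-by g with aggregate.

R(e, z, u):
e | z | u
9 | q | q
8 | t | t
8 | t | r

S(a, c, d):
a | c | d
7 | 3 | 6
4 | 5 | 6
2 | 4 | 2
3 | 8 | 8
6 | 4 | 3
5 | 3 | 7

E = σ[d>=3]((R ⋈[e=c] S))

σ filters on d, owned by the right side.
E' = (R ⋈[e=c] σ[d>=3](S))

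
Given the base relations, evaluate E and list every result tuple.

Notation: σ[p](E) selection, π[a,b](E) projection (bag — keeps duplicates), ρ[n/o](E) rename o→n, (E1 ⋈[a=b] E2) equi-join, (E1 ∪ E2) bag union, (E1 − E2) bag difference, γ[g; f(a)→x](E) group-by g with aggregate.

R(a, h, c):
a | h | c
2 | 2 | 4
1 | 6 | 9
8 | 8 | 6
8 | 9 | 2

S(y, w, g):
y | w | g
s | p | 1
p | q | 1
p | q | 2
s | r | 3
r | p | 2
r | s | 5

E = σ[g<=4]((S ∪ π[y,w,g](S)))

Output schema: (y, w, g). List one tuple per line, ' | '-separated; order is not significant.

Per-node cardinality:
  S → 6
  S → 6
  π[y,w,g](S) → 6
  (S ∪ π[y,w,g](S)) → 12
  σ[g<=4]((S ∪ π[y,w,g](S))) → 10

== RESULT ==
y | w | g
p | q | 1
p | q | 1
p | q | 2
p | q | 2
r | p | 2
r | p | 2
s | p | 1
s | p | 1
s | r | 3
s | r | 3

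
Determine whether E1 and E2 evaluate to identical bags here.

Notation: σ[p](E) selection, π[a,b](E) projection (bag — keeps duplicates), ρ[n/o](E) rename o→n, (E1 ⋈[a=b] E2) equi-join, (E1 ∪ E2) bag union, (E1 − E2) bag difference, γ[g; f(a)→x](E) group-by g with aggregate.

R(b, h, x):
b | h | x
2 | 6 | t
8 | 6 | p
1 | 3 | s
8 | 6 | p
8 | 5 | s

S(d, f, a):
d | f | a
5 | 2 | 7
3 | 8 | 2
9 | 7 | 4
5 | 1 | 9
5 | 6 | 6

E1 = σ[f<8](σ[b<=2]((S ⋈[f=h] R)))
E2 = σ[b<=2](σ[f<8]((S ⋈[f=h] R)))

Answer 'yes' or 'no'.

E1 stepwise |·|:
  S → 5
  R → 5
  (S ⋈[f=h] R) → 3
  σ[b<=2]((S ⋈[f=h] R)) → 1
  σ[f<8](σ[b<=2]((S ⋈[f=h] R))) → 1
E2 stepwise |·|:
  S → 5
  R → 5
  (S ⋈[f=h] R) → 3
  σ[f<8]((S ⋈[f=h] R)) → 3
  σ[b<=2](σ[f<8]((S ⋈[f=h] R))) → 1

E1 and E2 produce the same multiset:
d | f | a | b | h | x
5 | 6 | 6 | 2 | 6 | t

yes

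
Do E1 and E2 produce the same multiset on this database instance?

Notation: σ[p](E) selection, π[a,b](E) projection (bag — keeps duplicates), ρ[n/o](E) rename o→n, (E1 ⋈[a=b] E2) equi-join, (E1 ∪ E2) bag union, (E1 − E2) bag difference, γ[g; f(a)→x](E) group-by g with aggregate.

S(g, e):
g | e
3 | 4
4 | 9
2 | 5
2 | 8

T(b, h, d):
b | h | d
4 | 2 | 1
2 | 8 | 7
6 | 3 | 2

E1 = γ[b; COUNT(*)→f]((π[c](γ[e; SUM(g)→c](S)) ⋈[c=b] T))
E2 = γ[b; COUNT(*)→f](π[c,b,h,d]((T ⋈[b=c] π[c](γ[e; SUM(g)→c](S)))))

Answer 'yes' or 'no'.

E1 per-node cardinality:
  S → 4
  γ[e; SUM(g)→c](S) → 4
  π[c](γ[e; SUM(g)→c](S)) → 4
  T → 3
  (π[c](γ[e; SUM(g)→c](S)) ⋈[c=b] T) → 3
  γ[b; COUNT(*)→f]((π[c](γ[e; SUM(g)→c](S)) ⋈[c=b] T)) → 2
E2 per-node cardinality:
  T → 3
  S → 4
  γ[e; SUM(g)→c](S) → 4
  π[c](γ[e; SUM(g)→c](S)) → 4
  (T ⋈[b=c] π[c](γ[e; SUM(g)→c](S))) → 3
  π[c,b,h,d]((T ⋈[b=c] π[c](γ[e; SUM(g)→c](S)))) → 3
  γ[b; COUNT(*)→f](π[c,b,h,d]((T ⋈[b=c] π[c](γ[e; SUM(g)→c](S))))) → 2

E1 and E2 produce the same multiset:
b | f
2 | 2
4 | 1

yes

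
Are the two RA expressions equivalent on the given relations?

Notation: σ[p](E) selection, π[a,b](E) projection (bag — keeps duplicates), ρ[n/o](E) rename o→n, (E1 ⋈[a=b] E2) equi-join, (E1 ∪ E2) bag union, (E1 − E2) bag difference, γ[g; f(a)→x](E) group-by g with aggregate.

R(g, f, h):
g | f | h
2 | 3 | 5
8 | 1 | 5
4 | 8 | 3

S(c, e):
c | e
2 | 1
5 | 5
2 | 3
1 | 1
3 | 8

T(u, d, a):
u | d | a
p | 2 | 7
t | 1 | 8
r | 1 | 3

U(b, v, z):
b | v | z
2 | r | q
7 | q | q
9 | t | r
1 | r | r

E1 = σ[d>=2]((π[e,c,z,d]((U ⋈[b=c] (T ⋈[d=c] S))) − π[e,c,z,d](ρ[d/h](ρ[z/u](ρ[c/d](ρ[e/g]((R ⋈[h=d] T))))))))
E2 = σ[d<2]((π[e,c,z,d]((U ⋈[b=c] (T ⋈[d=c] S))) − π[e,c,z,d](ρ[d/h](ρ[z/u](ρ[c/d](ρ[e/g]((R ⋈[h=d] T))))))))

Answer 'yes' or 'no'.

E1 subexpression sizes:
  U → 4
  T → 3
  S → 5
  (T ⋈[d=c] S) → 4
  (U ⋈[b=c] (T ⋈[d=c] S)) → 4
  π[e,c,z,d]((U ⋈[b=c] (T ⋈[d=c] S))) → 4
  R → 3
  T → 3
  (R ⋈[h=d] T) → 0
  ρ[e/g]((R ⋈[h=d] T)) → 0
  ρ[c/d](ρ[e/g]((R ⋈[h=d] T))) → 0
  ρ[z/u](ρ[c/d](ρ[e/g]((R ⋈[h=d] T)))) → 0
  ρ[d/h](ρ[z/u](ρ[c/d](ρ[e/g]((R ⋈[h=d] T))))) → 0
  π[e,c,z,d](ρ[d/h](ρ[z/u](ρ[c/d](ρ[e/g]((R ⋈[h=d] T)))))) → 0
  (π[e,c,z,d]((U ⋈[b=c] (T ⋈[d=c] S))) − π[e,c,z,d](ρ[d/h](ρ[z/u](ρ[c/d](ρ[e/g]((R ⋈[h=d] T))))))) → 4
  σ[d>=2]((π[e,c,z,d]((U ⋈[b=c] (T ⋈[d=c] S))) − π[e,c,z,d](ρ[d/h](ρ[z/u](ρ[c/d](ρ[e/g]((R ⋈[h=d] T)))))))) → 2
E2 subexpression sizes:
  U → 4
  T → 3
  S → 5
  (T ⋈[d=c] S) → 4
  (U ⋈[b=c] (T ⋈[d=c] S)) → 4
  π[e,c,z,d]((U ⋈[b=c] (T ⋈[d=c] S))) → 4
  R → 3
  T → 3
  (R ⋈[h=d] T) → 0
  ρ[e/g]((R ⋈[h=d] T)) → 0
  ρ[c/d](ρ[e/g]((R ⋈[h=d] T))) → 0
  ρ[z/u](ρ[c/d](ρ[e/g]((R ⋈[h=d] T)))) → 0
  ρ[d/h](ρ[z/u](ρ[c/d](ρ[e/g]((R ⋈[h=d] T))))) → 0
  π[e,c,z,d](ρ[d/h](ρ[z/u](ρ[c/d](ρ[e/g]((R ⋈[h=d] T)))))) → 0
  (π[e,c,z,d]((U ⋈[b=c] (T ⋈[d=c] S))) − π[e,c,z,d](ρ[d/h](ρ[z/u](ρ[c/d](ρ[e/g]((R ⋈[h=d] T))))))) → 4
  σ[d<2]((π[e,c,z,d]((U ⋈[b=c] (T ⋈[d=c] S))) − π[e,c,z,d](ρ[d/h](ρ[z/u](ρ[c/d](ρ[e/g]((R ⋈[h=d] T)))))))) → 2

E1 result:
e | c | z | d
1 | 2 | q | 2
3 | 2 | q | 2
E2 result:
e | c | z | d
1 | 1 | r | 1
1 | 1 | r | 1
Witness: (1, 1, 'r', 1) appears 0× in E1 but 2× in E2.

no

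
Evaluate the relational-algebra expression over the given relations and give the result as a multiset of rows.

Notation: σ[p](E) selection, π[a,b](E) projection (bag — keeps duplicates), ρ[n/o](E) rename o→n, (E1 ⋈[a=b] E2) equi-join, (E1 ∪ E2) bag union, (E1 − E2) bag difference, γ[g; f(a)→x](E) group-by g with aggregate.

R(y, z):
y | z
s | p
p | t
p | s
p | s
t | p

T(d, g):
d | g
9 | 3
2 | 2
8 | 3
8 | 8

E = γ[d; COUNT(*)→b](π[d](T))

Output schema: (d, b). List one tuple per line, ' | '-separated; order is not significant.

Per-node cardinality:
  T → 4
  π[d](T) → 4
  γ[d; COUNT(*)→b](π[d](T)) → 3

== RESULT ==
d | b
2 | 1
8 | 2
9 | 1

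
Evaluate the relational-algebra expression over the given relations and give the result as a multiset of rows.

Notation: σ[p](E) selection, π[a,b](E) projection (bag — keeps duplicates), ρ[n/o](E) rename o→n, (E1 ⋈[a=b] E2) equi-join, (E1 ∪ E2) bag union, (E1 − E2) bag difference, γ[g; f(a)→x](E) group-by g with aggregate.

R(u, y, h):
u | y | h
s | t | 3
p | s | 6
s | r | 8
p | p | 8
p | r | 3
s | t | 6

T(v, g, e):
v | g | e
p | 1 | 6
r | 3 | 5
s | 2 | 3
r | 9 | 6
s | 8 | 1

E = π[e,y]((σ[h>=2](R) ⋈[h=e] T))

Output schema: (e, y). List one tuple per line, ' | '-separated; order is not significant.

Stepwise |·|:
  R → 6
  σ[h>=2](R) → 6
  T → 5
  (σ[h>=2](R) ⋈[h=e] T) → 6
  π[e,y]((σ[h>=2](R) ⋈[h=e] T)) → 6

== RESULT ==
e | y
3 | r
3 | t
6 | s
6 | s
6 | t
6 | t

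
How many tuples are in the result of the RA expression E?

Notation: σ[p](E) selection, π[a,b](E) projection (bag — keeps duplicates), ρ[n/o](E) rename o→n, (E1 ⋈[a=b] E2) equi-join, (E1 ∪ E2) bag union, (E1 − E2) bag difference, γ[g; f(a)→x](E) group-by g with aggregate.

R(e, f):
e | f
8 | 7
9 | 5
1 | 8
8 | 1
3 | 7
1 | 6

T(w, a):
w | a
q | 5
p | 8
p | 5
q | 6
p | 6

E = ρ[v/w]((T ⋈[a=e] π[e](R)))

Row counts bottom-up:
  T → 5
  R → 6
  π[e](R) → 6
  (T ⋈[a=e] π[e](R)) → 2
  ρ[v/w]((T ⋈[a=e] π[e](R))) → 2

|E| = 2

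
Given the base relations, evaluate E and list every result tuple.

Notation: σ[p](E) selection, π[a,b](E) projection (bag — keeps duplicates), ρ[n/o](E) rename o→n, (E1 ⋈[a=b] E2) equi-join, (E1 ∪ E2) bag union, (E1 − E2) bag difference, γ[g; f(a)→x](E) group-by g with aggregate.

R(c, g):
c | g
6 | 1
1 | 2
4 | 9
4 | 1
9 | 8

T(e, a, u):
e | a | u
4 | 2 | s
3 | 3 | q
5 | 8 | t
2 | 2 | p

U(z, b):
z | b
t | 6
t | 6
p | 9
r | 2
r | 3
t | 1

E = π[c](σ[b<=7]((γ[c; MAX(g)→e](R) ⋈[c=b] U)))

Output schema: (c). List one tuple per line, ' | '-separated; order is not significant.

Stepwise |·|:
  R → 5
  γ[c; MAX(g)→e](R) → 4
  U → 6
  (γ[c; MAX(g)→e](R) ⋈[c=b] U) → 4
  σ[b<=7]((γ[c; MAX(g)→e](R) ⋈[c=b] U)) → 3
  π[c](σ[b<=7]((γ[c; MAX(g)→e](R) ⋈[c=b] U))) → 3

== RESULT ==
c
1
6
6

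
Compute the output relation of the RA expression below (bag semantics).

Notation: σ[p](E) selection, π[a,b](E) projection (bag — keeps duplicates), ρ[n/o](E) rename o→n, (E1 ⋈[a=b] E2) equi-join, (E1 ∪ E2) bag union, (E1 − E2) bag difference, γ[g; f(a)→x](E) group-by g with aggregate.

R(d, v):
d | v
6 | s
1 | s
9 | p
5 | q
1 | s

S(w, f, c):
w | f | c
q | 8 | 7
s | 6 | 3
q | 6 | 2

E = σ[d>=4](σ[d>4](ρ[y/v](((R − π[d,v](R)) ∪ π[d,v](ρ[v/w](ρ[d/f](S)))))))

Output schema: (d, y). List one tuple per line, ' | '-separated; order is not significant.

Subexpression sizes:
  R → 5
  R → 5
  π[d,v](R) → 5
  (R − π[d,v](R)) → 0
  S → 3
  ρ[d/f](S) → 3
  ρ[v/w](ρ[d/f](S)) → 3
  π[d,v](ρ[v/w](ρ[d/f](S))) → 3
  ((R − π[d,v](R)) ∪ π[d,v](ρ[v/w](ρ[d/f](S)))) → 3
  ρ[y/v](((R − π[d,v](R)) ∪ π[d,v](ρ[v/w](ρ[d/f](S))))) → 3
  σ[d>4](ρ[y/v](((R − π[d,v](R)) ∪ π[d,v](ρ[v/w](ρ[d/f](S)))))) → 3
  σ[d>=4](σ[d>4](ρ[y/v](((R − π[d,v](R)) ∪ π[d,v](ρ[v/w](ρ[d/f](S))))))) → 3

== RESULT ==
d | y
6 | q
6 | s
8 | q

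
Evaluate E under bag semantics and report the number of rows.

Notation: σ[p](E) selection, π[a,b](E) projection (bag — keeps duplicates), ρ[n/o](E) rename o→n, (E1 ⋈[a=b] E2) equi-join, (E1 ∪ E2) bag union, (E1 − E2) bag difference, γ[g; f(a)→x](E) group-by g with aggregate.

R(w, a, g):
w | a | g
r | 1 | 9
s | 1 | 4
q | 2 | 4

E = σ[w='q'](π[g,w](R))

Per-node cardinality:
  R → 3
  π[g,w](R) → 3
  σ[w='q'](π[g,w](R)) → 1

|E| = 1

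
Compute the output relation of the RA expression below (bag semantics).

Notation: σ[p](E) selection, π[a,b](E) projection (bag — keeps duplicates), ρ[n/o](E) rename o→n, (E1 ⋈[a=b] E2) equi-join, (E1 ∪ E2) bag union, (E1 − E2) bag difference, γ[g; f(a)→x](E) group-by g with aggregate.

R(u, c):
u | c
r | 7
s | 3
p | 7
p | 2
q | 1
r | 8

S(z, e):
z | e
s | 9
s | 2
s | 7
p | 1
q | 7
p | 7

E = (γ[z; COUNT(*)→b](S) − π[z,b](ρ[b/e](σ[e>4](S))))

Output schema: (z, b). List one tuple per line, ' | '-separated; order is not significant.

Per-node cardinality:
  S → 6
  γ[z; COUNT(*)→b](S) → 3
  S → 6
  σ[e>4](S) → 4
  ρ[b/e](σ[e>4](S)) → 4
  π[z,b](ρ[b/e](σ[e>4](S))) → 4
  (γ[z; COUNT(*)→b](S) − π[z,b](ρ[b/e](σ[e>4](S)))) → 3

== RESULT ==
z | b
p | 2
q | 1
s | 3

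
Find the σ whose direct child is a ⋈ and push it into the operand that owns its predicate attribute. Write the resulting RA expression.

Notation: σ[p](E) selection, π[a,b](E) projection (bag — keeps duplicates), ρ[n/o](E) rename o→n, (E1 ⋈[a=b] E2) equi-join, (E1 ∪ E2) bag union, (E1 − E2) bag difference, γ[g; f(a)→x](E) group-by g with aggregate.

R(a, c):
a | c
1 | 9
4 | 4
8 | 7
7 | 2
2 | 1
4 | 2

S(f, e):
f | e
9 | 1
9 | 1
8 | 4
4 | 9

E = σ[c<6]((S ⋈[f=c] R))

σ filters on c, owned by the right side.
E' = (S ⋈[f=c] σ[c<6](R))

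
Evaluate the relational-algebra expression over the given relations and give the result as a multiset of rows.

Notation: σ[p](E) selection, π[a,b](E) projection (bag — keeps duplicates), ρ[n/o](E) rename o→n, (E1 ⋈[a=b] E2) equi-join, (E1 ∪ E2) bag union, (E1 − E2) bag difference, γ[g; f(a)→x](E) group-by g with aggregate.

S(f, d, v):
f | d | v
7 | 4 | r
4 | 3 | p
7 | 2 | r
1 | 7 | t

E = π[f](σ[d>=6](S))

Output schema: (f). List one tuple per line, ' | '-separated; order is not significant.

Row counts bottom-up:
  S → 4
  σ[d>=6](S) → 1
  π[f](σ[d>=6](S)) → 1

== RESULT ==
f
1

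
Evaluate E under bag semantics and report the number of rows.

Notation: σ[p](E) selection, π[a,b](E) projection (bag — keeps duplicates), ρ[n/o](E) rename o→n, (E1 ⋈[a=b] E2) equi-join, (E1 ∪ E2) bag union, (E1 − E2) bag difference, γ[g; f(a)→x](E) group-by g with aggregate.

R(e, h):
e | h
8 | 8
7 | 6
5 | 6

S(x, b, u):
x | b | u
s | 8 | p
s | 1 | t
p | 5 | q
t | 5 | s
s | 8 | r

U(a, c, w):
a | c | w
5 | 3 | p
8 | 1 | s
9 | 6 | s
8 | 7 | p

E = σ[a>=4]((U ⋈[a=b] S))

Stepwise |·|:
  U → 4
  S → 5
  (U ⋈[a=b] S) → 6
  σ[a>=4]((U ⋈[a=b] S)) → 6

|E| = 6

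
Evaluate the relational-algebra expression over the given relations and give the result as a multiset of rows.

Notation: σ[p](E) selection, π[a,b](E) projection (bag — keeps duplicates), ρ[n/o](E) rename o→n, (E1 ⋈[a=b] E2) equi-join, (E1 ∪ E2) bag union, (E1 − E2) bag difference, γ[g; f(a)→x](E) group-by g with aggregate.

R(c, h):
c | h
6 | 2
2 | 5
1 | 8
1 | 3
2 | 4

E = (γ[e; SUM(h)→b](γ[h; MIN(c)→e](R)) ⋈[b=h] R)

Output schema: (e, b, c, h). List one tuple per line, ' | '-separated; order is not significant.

Subexpression sizes:
  R → 5
  γ[h; MIN(c)→e](R) → 5
  γ[e; SUM(h)→b](γ[h; MIN(c)→e](R)) → 3
  R → 5
  (γ[e; SUM(h)→b](γ[h; MIN(c)→e](R)) ⋈[b=h] R) → 1

== RESULT ==
e | b | c | h
6 | 2 | 6 | 2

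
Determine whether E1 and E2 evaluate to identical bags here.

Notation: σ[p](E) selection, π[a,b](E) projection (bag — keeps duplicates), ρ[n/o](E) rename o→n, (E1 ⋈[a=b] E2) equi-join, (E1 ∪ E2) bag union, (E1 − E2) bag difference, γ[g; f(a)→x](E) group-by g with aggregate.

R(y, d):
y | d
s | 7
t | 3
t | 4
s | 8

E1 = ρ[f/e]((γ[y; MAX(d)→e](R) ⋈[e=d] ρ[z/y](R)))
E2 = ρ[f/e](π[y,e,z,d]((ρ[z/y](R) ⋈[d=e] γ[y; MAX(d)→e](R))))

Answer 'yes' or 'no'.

E1 subexpression sizes:
  R → 4
  γ[y; MAX(d)→e](R) → 2
  R → 4
  ρ[z/y](R) → 4
  (γ[y; MAX(d)→e](R) ⋈[e=d] ρ[z/y](R)) → 2
  ρ[f/e]((γ[y; MAX(d)→e](R) ⋈[e=d] ρ[z/y](R))) → 2
E2 subexpression sizes:
  R → 4
  ρ[z/y](R) → 4
  R → 4
  γ[y; MAX(d)→e](R) → 2
  (ρ[z/y](R) ⋈[d=e] γ[y; MAX(d)→e](R)) → 2
  π[y,e,z,d]((ρ[z/y](R) ⋈[d=e] γ[y; MAX(d)→e](R))) → 2
  ρ[f/e](π[y,e,z,d]((ρ[z/y](R) ⋈[d=e] γ[y; MAX(d)→e](R)))) → 2

E1 and E2 produce the same multiset:
y | f | z | d
s | 8 | s | 8
t | 4 | t | 4

yes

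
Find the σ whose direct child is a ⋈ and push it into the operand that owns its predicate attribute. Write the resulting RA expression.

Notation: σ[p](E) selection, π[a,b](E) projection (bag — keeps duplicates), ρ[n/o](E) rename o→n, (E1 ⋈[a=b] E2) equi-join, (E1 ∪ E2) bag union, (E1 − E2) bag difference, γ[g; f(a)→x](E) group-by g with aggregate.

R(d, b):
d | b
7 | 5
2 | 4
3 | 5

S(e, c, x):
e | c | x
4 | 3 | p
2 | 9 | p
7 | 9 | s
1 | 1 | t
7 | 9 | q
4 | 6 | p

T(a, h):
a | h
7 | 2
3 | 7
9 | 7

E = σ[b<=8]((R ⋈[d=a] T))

σ filters on b, owned by the left side.
E' = (σ[b<=8](R) ⋈[d=a] T)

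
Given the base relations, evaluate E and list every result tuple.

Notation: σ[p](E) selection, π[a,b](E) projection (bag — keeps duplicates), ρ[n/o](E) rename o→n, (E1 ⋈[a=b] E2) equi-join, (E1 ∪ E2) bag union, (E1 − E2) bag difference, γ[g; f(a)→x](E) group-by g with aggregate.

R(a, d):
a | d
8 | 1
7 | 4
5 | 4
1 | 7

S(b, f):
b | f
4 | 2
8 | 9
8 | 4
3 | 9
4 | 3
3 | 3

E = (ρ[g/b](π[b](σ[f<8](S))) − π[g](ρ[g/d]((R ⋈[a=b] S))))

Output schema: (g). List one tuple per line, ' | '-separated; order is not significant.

Subexpression sizes:
  S → 6
  σ[f<8](S) → 4
  π[b](σ[f<8](S)) → 4
  ρ[g/b](π[b](σ[f<8](S))) → 4
  R → 4
  S → 6
  (R ⋈[a=b] S) → 2
  ρ[g/d]((R ⋈[a=b] S)) → 2
  π[g](ρ[g/d]((R ⋈[a=b] S))) → 2
  (ρ[g/b](π[b](σ[f<8](S))) − π[g](ρ[g/d]((R ⋈[a=b] S)))) → 4

== RESULT ==
g
3
4
4
8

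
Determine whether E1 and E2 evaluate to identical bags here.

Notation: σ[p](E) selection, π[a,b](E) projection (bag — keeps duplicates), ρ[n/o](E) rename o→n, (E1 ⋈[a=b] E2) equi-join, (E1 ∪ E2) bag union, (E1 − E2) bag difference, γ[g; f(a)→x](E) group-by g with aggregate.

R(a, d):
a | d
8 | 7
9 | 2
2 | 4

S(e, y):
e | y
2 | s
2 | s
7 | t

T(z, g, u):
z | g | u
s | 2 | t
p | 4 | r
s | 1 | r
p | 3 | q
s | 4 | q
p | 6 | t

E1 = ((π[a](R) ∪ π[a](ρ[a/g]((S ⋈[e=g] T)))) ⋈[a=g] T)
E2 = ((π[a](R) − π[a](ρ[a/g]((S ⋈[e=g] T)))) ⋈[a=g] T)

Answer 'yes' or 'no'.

E1 row counts bottom-up:
  R → 3
  π[a](R) → 3
  S → 3
  T → 6
  (S ⋈[e=g] T) → 2
  ρ[a/g]((S ⋈[e=g] T)) → 2
  π[a](ρ[a/g]((S ⋈[e=g] T))) → 2
  (π[a](R) ∪ π[a](ρ[a/g]((S ⋈[e=g] T)))) → 5
  T → 6
  ((π[a](R) ∪ π[a](ρ[a/g]((S ⋈[e=g] T)))) ⋈[a=g] T) → 3
E2 row counts bottom-up:
  R → 3
  π[a](R) → 3
  S → 3
  T → 6
  (S ⋈[e=g] T) → 2
  ρ[a/g]((S ⋈[e=g] T)) → 2
  π[a](ρ[a/g]((S ⋈[e=g] T))) → 2
  (π[a](R) − π[a](ρ[a/g]((S ⋈[e=g] T)))) → 2
  T → 6
  ((π[a](R) − π[a](ρ[a/g]((S ⋈[e=g] T)))) ⋈[a=g] T) → 0

E1 result:
a | z | g | u
2 | s | 2 | t
2 | s | 2 | t
2 | s | 2 | t
E2 result:
a | z | g | u
(0 rows)
Witness: (2, 's', 2, 't') appears 3× in E1 but 0× in E2.

no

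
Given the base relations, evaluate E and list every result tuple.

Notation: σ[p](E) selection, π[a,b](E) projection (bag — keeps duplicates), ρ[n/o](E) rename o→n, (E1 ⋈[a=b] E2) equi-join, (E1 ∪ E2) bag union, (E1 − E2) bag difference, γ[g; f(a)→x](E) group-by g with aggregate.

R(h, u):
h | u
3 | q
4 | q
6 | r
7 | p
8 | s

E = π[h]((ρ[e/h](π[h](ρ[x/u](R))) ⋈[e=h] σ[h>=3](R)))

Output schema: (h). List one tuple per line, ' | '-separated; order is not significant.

Row counts bottom-up:
  R → 5
  ρ[x/u](R) → 5
  π[h](ρ[x/u](R)) → 5
  ρ[e/h](π[h](ρ[x/u](R))) → 5
  R → 5
  σ[h>=3](R) → 5
  (ρ[e/h](π[h](ρ[x/u](R))) ⋈[e=h] σ[h>=3](R)) → 5
  π[h]((ρ[e/h](π[h](ρ[x/u](R))) ⋈[e=h] σ[h>=3](R))) → 5

== RESULT ==
h
3
4
6
7
8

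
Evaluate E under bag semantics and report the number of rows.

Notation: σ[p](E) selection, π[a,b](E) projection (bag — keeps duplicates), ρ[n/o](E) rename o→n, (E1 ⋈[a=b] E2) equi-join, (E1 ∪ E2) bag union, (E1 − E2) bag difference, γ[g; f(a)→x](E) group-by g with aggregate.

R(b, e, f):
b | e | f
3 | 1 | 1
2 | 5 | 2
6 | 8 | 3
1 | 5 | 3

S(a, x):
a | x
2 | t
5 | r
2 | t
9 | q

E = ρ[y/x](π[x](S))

Subexpression sizes:
  S → 4
  π[x](S) → 4
  ρ[y/x](π[x](S)) → 4

|E| = 4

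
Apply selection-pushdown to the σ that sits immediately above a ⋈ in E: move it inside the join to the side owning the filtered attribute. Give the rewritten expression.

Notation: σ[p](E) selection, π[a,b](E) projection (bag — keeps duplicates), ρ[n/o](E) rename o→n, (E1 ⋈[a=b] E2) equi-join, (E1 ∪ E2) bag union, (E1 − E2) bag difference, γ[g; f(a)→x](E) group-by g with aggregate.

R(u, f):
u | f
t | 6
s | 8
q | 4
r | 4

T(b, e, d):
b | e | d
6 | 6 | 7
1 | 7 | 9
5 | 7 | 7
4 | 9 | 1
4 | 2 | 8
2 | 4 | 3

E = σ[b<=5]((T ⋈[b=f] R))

σ filters on b, owned by the left side.
E' = (σ[b<=5](T) ⋈[b=f] R)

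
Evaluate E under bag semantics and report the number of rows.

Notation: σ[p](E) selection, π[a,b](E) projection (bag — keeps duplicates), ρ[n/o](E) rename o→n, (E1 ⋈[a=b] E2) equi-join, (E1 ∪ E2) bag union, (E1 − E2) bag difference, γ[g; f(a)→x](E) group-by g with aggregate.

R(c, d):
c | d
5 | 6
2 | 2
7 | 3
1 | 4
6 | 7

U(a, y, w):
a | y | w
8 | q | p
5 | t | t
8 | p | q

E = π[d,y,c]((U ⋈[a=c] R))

Row counts bottom-up:
  U → 3
  R → 5
  (U ⋈[a=c] R) → 1
  π[d,y,c]((U ⋈[a=c] R)) → 1

|E| = 1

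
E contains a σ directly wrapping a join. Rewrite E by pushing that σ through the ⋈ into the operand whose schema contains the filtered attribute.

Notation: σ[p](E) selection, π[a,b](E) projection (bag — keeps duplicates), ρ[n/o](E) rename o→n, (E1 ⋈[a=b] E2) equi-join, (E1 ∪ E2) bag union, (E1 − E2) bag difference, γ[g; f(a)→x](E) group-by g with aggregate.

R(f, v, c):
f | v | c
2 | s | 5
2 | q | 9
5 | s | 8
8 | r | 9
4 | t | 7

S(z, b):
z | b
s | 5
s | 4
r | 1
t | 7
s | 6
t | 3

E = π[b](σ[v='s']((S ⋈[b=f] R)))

σ filters on v, owned by the right side.
E' = π[b]((S ⋈[b=f] σ[v='s'](R)))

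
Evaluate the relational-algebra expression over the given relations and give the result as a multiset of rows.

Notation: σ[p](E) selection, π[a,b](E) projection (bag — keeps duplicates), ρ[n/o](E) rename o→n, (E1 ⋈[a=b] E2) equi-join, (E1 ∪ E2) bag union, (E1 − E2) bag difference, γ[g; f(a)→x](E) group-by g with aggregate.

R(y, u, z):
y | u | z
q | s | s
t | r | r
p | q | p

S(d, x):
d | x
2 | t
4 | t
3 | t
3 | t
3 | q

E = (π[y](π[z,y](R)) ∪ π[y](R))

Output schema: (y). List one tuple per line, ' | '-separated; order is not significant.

Row counts bottom-up:
  R → 3
  π[z,y](R) → 3
  π[y](π[z,y](R)) → 3
  R → 3
  π[y](R) → 3
  (π[y](π[z,y](R)) ∪ π[y](R)) → 6

== RESULT ==
y
p
p
q
q
t
t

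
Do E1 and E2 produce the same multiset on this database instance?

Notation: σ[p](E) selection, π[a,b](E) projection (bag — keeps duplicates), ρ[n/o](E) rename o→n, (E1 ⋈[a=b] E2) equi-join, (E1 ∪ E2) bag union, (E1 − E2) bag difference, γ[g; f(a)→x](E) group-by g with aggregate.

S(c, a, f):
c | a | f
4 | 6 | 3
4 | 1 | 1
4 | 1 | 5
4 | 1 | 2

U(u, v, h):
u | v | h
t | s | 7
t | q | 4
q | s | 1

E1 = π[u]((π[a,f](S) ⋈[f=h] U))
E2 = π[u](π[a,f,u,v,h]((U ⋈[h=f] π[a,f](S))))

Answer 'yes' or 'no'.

E1 row counts bottom-up:
  S → 4
  π[a,f](S) → 4
  U → 3
  (π[a,f](S) ⋈[f=h] U) → 1
  π[u]((π[a,f](S) ⋈[f=h] U)) → 1
E2 row counts bottom-up:
  U → 3
  S → 4
  π[a,f](S) → 4
  (U ⋈[h=f] π[a,f](S)) → 1
  π[a,f,u,v,h]((U ⋈[h=f] π[a,f](S))) → 1
  π[u](π[a,f,u,v,h]((U ⋈[h=f] π[a,f](S)))) → 1

E1 and E2 produce the same multiset:
u
q

yes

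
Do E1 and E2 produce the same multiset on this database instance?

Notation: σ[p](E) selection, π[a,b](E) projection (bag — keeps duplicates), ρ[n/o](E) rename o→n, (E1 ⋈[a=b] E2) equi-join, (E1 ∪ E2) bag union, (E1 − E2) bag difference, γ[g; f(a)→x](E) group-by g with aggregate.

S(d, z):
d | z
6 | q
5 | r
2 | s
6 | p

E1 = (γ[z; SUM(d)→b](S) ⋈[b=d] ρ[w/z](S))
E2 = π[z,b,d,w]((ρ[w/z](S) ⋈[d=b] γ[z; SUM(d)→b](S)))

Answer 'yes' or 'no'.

E1 row counts bottom-up:
  S → 4
  γ[z; SUM(d)→b](S) → 4
  S → 4
  ρ[w/z](S) → 4
  (γ[z; SUM(d)→b](S) ⋈[b=d] ρ[w/z](S)) → 6
E2 row counts bottom-up:
  S → 4
  ρ[w/z](S) → 4
  S → 4
  γ[z; SUM(d)→b](S) → 4
  (ρ[w/z](S) ⋈[d=b] γ[z; SUM(d)→b](S)) → 6
  π[z,b,d,w]((ρ[w/z](S) ⋈[d=b] γ[z; SUM(d)→b](S))) → 6

E1 and E2 produce the same multiset:
z | b | d | w
p | 6 | 6 | p
p | 6 | 6 | q
q | 6 | 6 | p
q | 6 | 6 | q
r | 5 | 5 | r
s | 2 | 2 | s

yes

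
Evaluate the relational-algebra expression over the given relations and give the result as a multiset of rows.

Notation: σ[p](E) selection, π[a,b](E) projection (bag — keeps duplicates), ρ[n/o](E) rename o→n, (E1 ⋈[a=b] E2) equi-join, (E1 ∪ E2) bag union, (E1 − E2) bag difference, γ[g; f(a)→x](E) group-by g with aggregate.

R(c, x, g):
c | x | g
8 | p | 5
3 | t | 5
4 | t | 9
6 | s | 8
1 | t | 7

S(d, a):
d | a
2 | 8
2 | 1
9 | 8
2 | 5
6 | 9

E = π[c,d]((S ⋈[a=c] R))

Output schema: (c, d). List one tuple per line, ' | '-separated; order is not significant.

Row counts bottom-up:
  S → 5
  R → 5
  (S ⋈[a=c] R) → 3
  π[c,d]((S ⋈[a=c] R)) → 3

== RESULT ==
c | d
1 | 2
8 | 2
8 | 9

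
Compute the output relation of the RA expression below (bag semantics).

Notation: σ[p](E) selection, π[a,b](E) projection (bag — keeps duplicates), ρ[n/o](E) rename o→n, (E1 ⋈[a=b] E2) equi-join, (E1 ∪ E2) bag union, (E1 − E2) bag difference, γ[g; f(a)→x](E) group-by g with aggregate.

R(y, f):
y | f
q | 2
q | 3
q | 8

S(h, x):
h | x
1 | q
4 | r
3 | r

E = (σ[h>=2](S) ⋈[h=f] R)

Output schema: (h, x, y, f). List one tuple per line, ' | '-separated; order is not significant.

Row counts bottom-up:
  S → 3
  σ[h>=2](S) → 2
  R → 3
  (σ[h>=2](S) ⋈[h=f] R) → 1

== RESULT ==
h | x | y | f
3 | r | q | 3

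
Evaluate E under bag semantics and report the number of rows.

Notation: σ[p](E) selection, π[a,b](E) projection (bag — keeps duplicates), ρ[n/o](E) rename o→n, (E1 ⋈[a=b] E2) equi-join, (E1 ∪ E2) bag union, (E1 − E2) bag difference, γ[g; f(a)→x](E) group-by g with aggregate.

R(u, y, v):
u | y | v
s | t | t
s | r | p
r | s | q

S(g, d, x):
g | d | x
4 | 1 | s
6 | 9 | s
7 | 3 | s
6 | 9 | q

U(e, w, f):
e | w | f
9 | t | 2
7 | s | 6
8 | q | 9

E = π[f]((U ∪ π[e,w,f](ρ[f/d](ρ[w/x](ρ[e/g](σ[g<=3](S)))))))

Stepwise |·|:
  U → 3
  S → 4
  σ[g<=3](S) → 0
  ρ[e/g](σ[g<=3](S)) → 0
  ρ[w/x](ρ[e/g](σ[g<=3](S))) → 0
  ρ[f/d](ρ[w/x](ρ[e/g](σ[g<=3](S)))) → 0
  π[e,w,f](ρ[f/d](ρ[w/x](ρ[e/g](σ[g<=3](S))))) → 0
  (U ∪ π[e,w,f](ρ[f/d](ρ[w/x](ρ[e/g](σ[g<=3](S)))))) → 3
  π[f]((U ∪ π[e,w,f](ρ[f/d](ρ[w/x](ρ[e/g](σ[g<=3](S))))))) → 3

|E| = 3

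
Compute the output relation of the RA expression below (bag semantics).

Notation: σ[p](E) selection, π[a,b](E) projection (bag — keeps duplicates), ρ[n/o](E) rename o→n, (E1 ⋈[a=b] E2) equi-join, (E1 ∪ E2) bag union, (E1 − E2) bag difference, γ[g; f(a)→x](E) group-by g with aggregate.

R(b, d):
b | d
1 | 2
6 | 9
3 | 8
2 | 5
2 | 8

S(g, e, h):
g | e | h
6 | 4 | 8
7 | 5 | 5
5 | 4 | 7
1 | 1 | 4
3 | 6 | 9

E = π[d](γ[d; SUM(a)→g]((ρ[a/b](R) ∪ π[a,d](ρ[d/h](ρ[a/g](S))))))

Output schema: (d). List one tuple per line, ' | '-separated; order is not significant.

Per-node cardinality:
  R → 5
  ρ[a/b](R) → 5
  S → 5
  ρ[a/g](S) → 5
  ρ[d/h](ρ[a/g](S)) → 5
  π[a,d](ρ[d/h](ρ[a/g](S))) → 5
  (ρ[a/b](R) ∪ π[a,d](ρ[d/h](ρ[a/g](S)))) → 10
  γ[d; SUM(a)→g]((ρ[a/b](R) ∪ π[a,d](ρ[d/h](ρ[a/g](S))))) → 6
  π[d](γ[d; SUM(a)→g]((ρ[a/b](R) ∪ π[a,d](ρ[d/h](ρ[a/g](S)))))) → 6

== RESULT ==
d
2
4
5
7
8
9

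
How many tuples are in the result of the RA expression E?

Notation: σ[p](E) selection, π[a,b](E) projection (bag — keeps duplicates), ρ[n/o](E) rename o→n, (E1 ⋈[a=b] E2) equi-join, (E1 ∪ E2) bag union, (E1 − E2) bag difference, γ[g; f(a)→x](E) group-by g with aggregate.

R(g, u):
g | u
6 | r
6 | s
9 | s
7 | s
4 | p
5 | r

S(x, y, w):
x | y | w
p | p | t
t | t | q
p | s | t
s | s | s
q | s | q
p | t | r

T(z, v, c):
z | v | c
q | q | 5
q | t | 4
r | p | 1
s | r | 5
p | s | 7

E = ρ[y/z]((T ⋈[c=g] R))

Per-node cardinality:
  T → 5
  R → 6
  (T ⋈[c=g] R) → 4
  ρ[y/z]((T ⋈[c=g] R)) → 4

|E| = 4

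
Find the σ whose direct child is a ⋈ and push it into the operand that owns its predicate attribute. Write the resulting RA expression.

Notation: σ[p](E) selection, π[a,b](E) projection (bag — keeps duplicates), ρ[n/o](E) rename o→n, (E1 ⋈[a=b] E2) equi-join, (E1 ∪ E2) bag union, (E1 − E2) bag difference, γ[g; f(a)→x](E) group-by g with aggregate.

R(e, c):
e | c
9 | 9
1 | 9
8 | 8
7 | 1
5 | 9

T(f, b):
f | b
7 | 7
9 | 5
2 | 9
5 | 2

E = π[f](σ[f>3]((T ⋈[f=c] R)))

σ filters on f, owned by the left side.
E' = π[f]((σ[f>3](T) ⋈[f=c] R))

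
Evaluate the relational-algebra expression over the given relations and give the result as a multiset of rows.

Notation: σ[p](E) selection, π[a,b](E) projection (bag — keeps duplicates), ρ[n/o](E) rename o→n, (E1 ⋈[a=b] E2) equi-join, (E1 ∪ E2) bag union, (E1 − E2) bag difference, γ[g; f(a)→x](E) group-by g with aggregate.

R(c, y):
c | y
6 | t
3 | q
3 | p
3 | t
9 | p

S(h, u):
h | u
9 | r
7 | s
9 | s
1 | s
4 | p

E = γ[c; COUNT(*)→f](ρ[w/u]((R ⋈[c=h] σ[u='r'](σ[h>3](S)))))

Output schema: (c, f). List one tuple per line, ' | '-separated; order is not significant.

Row counts bottom-up:
  R → 5
  S → 5
  σ[h>3](S) → 4
  σ[u='r'](σ[h>3](S)) → 1
  (R ⋈[c=h] σ[u='r'](σ[h>3](S))) → 1
  ρ[w/u]((R ⋈[c=h] σ[u='r'](σ[h>3](S)))) → 1
  γ[c; COUNT(*)→f](ρ[w/u]((R ⋈[c=h] σ[u='r'](σ[h>3](S))))) → 1

== RESULT ==
c | f
9 | 1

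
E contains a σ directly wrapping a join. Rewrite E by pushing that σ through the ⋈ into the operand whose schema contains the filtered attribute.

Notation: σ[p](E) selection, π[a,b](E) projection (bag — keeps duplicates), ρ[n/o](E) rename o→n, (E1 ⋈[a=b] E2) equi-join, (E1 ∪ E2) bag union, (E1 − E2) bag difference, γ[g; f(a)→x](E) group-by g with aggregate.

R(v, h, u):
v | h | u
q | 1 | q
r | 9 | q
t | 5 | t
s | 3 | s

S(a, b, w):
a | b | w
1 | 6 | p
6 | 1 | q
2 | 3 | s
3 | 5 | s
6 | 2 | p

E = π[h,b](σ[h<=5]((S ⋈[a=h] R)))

σ filters on h, owned by the right side.
E' = π[h,b]((S ⋈[a=h] σ[h<=5](R)))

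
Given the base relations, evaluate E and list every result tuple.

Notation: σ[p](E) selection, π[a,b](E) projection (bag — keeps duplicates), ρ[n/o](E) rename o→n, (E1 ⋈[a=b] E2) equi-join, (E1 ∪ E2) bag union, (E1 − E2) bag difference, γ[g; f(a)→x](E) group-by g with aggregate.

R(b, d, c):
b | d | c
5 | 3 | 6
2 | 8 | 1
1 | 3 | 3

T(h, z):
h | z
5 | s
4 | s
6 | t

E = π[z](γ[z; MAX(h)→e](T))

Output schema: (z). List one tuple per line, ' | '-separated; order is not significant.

Row counts bottom-up:
  T → 3
  γ[z; MAX(h)→e](T) → 2
  π[z](γ[z; MAX(h)→e](T)) → 2

== RESULT ==
z
s
t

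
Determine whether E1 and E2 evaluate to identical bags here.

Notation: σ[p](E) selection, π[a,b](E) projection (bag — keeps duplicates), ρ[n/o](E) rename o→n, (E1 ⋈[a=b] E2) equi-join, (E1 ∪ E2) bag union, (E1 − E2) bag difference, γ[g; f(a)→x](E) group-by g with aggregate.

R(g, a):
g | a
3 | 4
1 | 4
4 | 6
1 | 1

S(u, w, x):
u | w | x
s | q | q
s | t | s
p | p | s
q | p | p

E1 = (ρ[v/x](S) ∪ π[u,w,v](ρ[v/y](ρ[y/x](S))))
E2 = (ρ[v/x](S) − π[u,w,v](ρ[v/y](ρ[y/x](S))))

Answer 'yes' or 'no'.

E1 row counts bottom-up:
  S → 4
  ρ[v/x](S) → 4
  S → 4
  ρ[y/x](S) → 4
  ρ[v/y](ρ[y/x](S)) → 4
  π[u,w,v](ρ[v/y](ρ[y/x](S))) → 4
  (ρ[v/x](S) ∪ π[u,w,v](ρ[v/y](ρ[y/x](S)))) → 8
E2 row counts bottom-up:
  S → 4
  ρ[v/x](S) → 4
  S → 4
  ρ[y/x](S) → 4
  ρ[v/y](ρ[y/x](S)) → 4
  π[u,w,v](ρ[v/y](ρ[y/x](S))) → 4
  (ρ[v/x](S) − π[u,w,v](ρ[v/y](ρ[y/x](S)))) → 0

E1 result:
u | w | v
p | p | s
p | p | s
q | p | p
q | p | p
s | q | q
s | q | q
s | t | s
s | t | s
E2 result:
u | w | v
(0 rows)
Witness: ('s', 'q', 'q') appears 2× in E1 but 0× in E2.

no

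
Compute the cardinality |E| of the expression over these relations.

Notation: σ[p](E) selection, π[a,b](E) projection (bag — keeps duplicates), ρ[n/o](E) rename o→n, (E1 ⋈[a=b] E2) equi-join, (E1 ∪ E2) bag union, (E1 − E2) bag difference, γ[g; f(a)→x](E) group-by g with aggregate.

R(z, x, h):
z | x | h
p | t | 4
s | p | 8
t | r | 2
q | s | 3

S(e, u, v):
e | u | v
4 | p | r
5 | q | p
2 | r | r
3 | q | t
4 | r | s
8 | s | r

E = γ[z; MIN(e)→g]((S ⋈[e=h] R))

Per-node cardinality:
  S → 6
  R → 4
  (S ⋈[e=h] R) → 5
  γ[z; MIN(e)→g]((S ⋈[e=h] R)) → 4

|E| = 4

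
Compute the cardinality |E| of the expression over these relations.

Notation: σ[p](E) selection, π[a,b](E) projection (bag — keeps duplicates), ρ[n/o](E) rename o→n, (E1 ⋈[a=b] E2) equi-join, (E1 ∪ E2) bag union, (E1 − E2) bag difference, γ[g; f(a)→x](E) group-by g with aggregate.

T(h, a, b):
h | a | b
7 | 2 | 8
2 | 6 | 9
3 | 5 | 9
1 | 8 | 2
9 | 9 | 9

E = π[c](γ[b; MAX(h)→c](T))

Row counts bottom-up:
  T → 5
  γ[b; MAX(h)→c](T) → 3
  π[c](γ[b; MAX(h)→c](T)) → 3

|E| = 3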